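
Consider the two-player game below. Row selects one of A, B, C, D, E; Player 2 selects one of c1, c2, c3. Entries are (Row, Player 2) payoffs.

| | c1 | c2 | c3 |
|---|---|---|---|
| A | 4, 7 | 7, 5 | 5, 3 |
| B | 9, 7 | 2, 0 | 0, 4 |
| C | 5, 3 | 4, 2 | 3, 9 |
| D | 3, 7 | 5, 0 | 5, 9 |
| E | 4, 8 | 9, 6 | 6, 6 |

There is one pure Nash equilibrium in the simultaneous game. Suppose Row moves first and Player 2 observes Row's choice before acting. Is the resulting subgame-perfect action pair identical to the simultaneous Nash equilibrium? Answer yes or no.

yes

Work backward from Player 2's decision.
- A: BR = c1, leader payoff 4.
- B: BR = c1, leader payoff 9.
- C: BR = c3, leader payoff 3.
- D: BR = c3, leader payoff 5.
- E: BR = c1, leader payoff 4.
Among 4, 9, 3, 5, 4, the best is 9 at B. Subgame-perfect outcome: (B, c1) with payoffs (9, 7).
For the simultaneous game, intersect best replies.
Row's best replies: c1→B; c2→E; c3→E.
Player 2's best replies: A→c1; B→c1; C→c3; D→c3; E→c1.
The unique mutual best reply is (B, c1), giving (9, 7).
Sequential outcome (B, c1) coincides with the Nash profile (B, c1).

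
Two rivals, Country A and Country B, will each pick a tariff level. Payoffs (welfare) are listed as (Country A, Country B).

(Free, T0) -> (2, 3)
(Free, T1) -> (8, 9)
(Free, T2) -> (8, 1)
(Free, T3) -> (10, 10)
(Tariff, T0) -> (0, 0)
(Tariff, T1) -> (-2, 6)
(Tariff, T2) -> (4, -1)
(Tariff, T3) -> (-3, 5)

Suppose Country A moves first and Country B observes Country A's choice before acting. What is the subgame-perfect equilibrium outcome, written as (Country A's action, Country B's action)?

(Free, T3)

Work backward from Country B's decision.
- Free: BR = T3, leader payoff 10.
- Tariff: BR = T1, leader payoff -2.
Among 10, -2, the best is 10 at Free. Subgame-perfect outcome: (Free, T3) with payoffs (10, 10).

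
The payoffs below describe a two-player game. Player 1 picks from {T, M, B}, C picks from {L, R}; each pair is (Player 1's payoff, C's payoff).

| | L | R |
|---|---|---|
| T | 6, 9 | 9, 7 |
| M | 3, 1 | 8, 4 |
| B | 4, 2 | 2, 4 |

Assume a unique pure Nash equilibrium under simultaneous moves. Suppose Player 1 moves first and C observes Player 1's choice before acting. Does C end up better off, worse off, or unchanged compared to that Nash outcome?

worse off

C best-responds to each possible Player 1 move:
- T: BR = L, leader payoff 6.
- M: BR = R, leader payoff 8.
- B: BR = R, leader payoff 2.
Player 1's induced payoffs are 6, 8, 2, so Player 1 commits to M. Subgame-perfect outcome: (M, R) with payoffs (8, 4).
Under simultaneous play:
Player 1's best replies: L→T; R→T.
C's best replies: T→L; M→R; B→R.
Only (T, L) has each player best-responding; Nash payoffs (6, 9).
C earns 4 sequentially versus 9 at the Nash outcome: worse off.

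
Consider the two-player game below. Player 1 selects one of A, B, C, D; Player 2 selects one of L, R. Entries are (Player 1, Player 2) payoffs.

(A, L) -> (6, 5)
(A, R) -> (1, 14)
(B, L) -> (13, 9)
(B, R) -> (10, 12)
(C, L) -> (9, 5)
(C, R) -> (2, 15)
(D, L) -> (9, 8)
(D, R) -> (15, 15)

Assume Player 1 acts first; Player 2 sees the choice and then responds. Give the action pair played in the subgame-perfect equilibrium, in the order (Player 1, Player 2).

Player 2 best-responds to each possible Player 1 move:
- A: Player 2 compares 5, 14 and picks R; Player 1 would get 1.
- B: Player 2 compares 9, 12 and picks R; Player 1 would get 10.
- C: Player 2 compares 5, 15 and picks R; Player 1 would get 2.
- D: Player 2 compares 8, 15 and picks R; Player 1 would get 15.
Maximizing over 1, 10, 2, 15, Player 1 chooses D. Subgame-perfect outcome: (D, R) with payoffs (15, 15).

(D, R)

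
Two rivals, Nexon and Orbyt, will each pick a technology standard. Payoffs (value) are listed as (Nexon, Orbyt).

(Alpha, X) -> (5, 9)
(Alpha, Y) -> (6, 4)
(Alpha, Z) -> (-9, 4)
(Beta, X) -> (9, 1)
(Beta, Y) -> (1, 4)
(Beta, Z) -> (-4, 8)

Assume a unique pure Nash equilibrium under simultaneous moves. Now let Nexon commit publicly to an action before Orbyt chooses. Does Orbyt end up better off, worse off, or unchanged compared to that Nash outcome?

better off

Work backward from Orbyt's decision.
- Alpha → Orbyt plays X (best of 9, 4, 4); Nexon gets 5.
- Beta → Orbyt plays Z (best of 1, 4, 8); Nexon gets -4.
Among 5, -4, the best is 5 at Alpha. Subgame-perfect outcome: (Alpha, X) with payoffs (5, 9).
For the simultaneous game, intersect best replies.
Nexon's best replies: X→Beta; Y→Alpha; Z→Beta.
Orbyt's best replies: Alpha→X; Beta→Z.
The unique mutual best reply is (Beta, Z), giving (-4, 8).
Orbyt earns 9 sequentially versus 8 at the Nash outcome: better off.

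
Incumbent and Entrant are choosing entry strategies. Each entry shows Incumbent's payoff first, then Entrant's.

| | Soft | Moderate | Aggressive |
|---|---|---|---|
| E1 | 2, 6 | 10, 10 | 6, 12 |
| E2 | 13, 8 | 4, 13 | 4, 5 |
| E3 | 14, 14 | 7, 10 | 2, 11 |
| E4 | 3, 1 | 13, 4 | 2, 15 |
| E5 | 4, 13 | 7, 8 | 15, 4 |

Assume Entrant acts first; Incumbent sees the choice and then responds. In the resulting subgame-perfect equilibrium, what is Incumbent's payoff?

Backward induction with Entrant moving first.
- Soft → Incumbent plays E3 (best of 2, 13, 14, 3, 4); Entrant gets 14.
- Moderate → Incumbent plays E4 (best of 10, 4, 7, 13, 7); Entrant gets 4.
- Aggressive → Incumbent plays E5 (best of 6, 4, 2, 2, 15); Entrant gets 4.
Entrant's induced payoffs are 14, 4, 4, so Entrant commits to Soft. Subgame-perfect outcome: (E3, Soft) with payoffs (14, 14).

14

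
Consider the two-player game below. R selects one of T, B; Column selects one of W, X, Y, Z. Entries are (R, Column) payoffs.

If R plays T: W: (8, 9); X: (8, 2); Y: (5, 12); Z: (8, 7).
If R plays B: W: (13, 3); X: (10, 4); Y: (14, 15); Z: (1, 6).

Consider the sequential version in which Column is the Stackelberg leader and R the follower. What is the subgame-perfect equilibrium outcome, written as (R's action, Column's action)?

Work backward from R's decision.
- W: BR = B, leader payoff 3.
- X: BR = B, leader payoff 4.
- Y: BR = B, leader payoff 15.
- Z: BR = T, leader payoff 7.
Maximizing over 3, 4, 15, 7, Column chooses Y. Subgame-perfect outcome: (B, Y) with payoffs (14, 15).

(B, Y)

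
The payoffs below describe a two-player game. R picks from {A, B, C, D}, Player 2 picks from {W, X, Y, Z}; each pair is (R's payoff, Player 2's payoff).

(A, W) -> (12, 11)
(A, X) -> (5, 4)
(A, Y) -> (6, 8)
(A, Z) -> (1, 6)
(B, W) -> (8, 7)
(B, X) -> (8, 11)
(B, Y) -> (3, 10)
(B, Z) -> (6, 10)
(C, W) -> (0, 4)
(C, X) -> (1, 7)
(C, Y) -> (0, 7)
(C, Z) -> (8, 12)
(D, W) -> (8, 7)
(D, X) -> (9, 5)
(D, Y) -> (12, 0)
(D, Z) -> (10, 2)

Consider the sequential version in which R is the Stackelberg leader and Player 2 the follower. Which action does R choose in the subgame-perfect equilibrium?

A

Solve by backward induction (R leads).
- A → Player 2 plays W (best of 11, 4, 8, 6); R gets 12.
- B → Player 2 plays X (best of 7, 11, 10, 10); R gets 8.
- C → Player 2 plays Z (best of 4, 7, 7, 12); R gets 8.
- D → Player 2 plays W (best of 7, 5, 0, 2); R gets 8.
Maximizing over 12, 8, 8, 8, R chooses A. Subgame-perfect outcome: (A, W) with payoffs (12, 11).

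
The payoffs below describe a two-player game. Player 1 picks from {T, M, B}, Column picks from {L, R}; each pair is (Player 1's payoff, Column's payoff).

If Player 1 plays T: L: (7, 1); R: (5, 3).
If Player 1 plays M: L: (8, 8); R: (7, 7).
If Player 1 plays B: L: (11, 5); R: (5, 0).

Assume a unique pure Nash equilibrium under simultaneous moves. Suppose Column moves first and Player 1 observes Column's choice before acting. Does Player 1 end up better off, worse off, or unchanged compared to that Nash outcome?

worse off

Work backward from Player 1's decision.
- L: BR = B, leader payoff 5.
- R: BR = M, leader payoff 7.
Column's induced payoffs are 5, 7, so Column commits to R. Subgame-perfect outcome: (M, R) with payoffs (7, 7).
Now find the simultaneous Nash equilibrium.
Player 1's best replies: L→B; R→M.
Column's best replies: T→R; M→L; B→L.
Only (B, L) has each player best-responding; Nash payoffs (11, 5).
Player 1 earns 7 sequentially versus 11 at the Nash outcome: worse off.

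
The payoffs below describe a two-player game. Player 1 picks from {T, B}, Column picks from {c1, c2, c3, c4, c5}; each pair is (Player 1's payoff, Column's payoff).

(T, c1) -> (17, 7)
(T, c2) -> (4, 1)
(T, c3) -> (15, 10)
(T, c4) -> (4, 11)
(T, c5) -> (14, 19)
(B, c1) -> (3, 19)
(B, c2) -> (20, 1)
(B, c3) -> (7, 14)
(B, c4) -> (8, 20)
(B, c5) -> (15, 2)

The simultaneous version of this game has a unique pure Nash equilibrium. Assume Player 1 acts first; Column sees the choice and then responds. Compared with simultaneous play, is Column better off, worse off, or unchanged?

Column best-responds to each possible Player 1 move:
- T: Column compares 7, 1, 10, 11, 19 and picks c5; Player 1 would get 14.
- B: Column compares 19, 1, 14, 20, 2 and picks c4; Player 1 would get 8.
Player 1's induced payoffs are 14, 8, so Player 1 commits to T. Subgame-perfect outcome: (T, c5) with payoffs (14, 19).
Now find the simultaneous Nash equilibrium.
Player 1's best replies: c1→T; c2→B; c3→T; c4→B; c5→B.
Column's best replies: T→c5; B→c4.
Only (B, c4) has each player best-responding; Nash payoffs (8, 20).
Column earns 19 sequentially versus 20 at the Nash outcome: worse off.

worse off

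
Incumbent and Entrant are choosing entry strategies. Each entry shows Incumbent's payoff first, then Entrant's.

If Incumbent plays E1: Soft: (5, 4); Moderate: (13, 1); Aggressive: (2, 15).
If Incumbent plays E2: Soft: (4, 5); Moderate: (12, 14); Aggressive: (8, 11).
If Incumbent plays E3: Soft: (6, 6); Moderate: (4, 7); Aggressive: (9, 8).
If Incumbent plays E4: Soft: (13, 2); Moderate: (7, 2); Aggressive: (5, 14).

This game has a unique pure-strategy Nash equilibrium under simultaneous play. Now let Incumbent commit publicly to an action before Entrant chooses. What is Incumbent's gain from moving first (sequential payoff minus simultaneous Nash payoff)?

Work backward from Entrant's decision.
- E1: BR = Aggressive, leader payoff 2.
- E2: BR = Moderate, leader payoff 12.
- E3: BR = Aggressive, leader payoff 9.
- E4: BR = Aggressive, leader payoff 5.
Incumbent's induced payoffs are 2, 12, 9, 5, so Incumbent commits to E2. Subgame-perfect outcome: (E2, Moderate) with payoffs (12, 14).
For the simultaneous game, intersect best replies.
Incumbent's best replies: Soft→E4; Moderate→E1; Aggressive→E3.
Entrant's best replies: E1→Aggressive; E2→Moderate; E3→Aggressive; E4→Aggressive.
The unique mutual best reply is (E3, Aggressive), giving (9, 8).
Incumbent's commitment gain: 12 − 9 = 3.

3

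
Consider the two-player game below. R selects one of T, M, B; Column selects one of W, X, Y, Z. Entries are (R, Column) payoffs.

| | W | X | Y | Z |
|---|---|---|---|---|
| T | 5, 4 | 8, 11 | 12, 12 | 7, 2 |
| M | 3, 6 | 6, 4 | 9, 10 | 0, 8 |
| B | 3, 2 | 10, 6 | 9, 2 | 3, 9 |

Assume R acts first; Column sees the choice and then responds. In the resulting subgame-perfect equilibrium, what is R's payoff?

12

Column best-responds to each possible R move:
- T → Column plays Y (best of 4, 11, 12, 2); R gets 12.
- M → Column plays Y (best of 6, 4, 10, 8); R gets 9.
- B → Column plays Z (best of 2, 6, 2, 9); R gets 3.
R's induced payoffs are 12, 9, 3, so R commits to T. Subgame-perfect outcome: (T, Y) with payoffs (12, 12).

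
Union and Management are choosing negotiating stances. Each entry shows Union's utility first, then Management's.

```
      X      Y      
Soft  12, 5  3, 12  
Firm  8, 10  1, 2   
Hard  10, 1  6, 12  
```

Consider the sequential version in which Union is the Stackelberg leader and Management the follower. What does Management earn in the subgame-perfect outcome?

10

Solve by backward induction (Union leads).
- Soft: Management compares 5, 12 and picks Y; Union would get 3.
- Firm: Management compares 10, 2 and picks X; Union would get 8.
- Hard: Management compares 1, 12 and picks Y; Union would get 6.
Union's induced payoffs are 3, 8, 6, so Union commits to Firm. Subgame-perfect outcome: (Firm, X) with payoffs (8, 10).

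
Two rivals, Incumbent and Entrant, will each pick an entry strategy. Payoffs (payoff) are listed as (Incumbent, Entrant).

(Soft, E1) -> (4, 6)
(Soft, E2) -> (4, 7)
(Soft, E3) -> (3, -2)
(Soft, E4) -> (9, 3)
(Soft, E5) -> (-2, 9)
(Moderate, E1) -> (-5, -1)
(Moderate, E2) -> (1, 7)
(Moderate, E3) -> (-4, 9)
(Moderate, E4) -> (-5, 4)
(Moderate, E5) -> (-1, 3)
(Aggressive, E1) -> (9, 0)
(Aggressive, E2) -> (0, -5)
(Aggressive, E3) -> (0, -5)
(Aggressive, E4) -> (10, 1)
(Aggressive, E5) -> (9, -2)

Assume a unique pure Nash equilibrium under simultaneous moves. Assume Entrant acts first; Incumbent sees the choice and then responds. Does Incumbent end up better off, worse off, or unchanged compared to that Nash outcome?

worse off

Incumbent best-responds to each possible Entrant move:
- E1: Incumbent compares 4, -5, 9 and picks Aggressive; Entrant would get 0.
- E2: Incumbent compares 4, 1, 0 and picks Soft; Entrant would get 7.
- E3: Incumbent compares 3, -4, 0 and picks Soft; Entrant would get -2.
- E4: Incumbent compares 9, -5, 10 and picks Aggressive; Entrant would get 1.
- E5: Incumbent compares -2, -1, 9 and picks Aggressive; Entrant would get -2.
Entrant's induced payoffs are 0, 7, -2, 1, -2, so Entrant commits to E2. Subgame-perfect outcome: (Soft, E2) with payoffs (4, 7).
Now find the simultaneous Nash equilibrium.
Incumbent's best replies: E1→Aggressive; E2→Soft; E3→Soft; E4→Aggressive; E5→Aggressive.
Entrant's best replies: Soft→E5; Moderate→E3; Aggressive→E4.
Only (Aggressive, E4) has each player best-responding; Nash payoffs (10, 1).
Incumbent earns 4 sequentially versus 10 at the Nash outcome: worse off.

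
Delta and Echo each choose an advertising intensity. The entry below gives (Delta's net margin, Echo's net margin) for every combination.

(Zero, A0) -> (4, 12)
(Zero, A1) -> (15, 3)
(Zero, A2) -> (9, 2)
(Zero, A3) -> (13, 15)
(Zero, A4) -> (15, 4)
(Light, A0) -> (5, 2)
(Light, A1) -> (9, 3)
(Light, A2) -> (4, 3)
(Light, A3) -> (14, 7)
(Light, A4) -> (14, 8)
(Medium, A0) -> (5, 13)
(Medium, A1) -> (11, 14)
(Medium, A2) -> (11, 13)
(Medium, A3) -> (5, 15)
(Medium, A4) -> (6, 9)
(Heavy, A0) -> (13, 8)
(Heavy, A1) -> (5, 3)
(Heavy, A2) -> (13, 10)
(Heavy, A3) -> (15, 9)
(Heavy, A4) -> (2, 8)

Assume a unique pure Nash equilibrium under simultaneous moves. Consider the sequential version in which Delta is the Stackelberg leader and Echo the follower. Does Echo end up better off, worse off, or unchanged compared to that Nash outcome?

worse off

Echo best-responds to each possible Delta move:
- Zero → Echo plays A3 (best of 12, 3, 2, 15, 4); Delta gets 13.
- Light → Echo plays A4 (best of 2, 3, 3, 7, 8); Delta gets 14.
- Medium → Echo plays A3 (best of 13, 14, 13, 15, 9); Delta gets 5.
- Heavy → Echo plays A2 (best of 8, 3, 10, 9, 8); Delta gets 13.
Among 13, 14, 5, 13, the best is 14 at Light. Subgame-perfect outcome: (Light, A4) with payoffs (14, 8).
For the simultaneous game, intersect best replies.
Delta's best replies: A0→Heavy; A1→Zero; A2→Heavy; A3→Heavy; A4→Zero.
Echo's best replies: Zero→A3; Light→A4; Medium→A3; Heavy→A2.
Only (Heavy, A2) has each player best-responding; Nash payoffs (13, 10).
Echo earns 8 sequentially versus 10 at the Nash outcome: worse off.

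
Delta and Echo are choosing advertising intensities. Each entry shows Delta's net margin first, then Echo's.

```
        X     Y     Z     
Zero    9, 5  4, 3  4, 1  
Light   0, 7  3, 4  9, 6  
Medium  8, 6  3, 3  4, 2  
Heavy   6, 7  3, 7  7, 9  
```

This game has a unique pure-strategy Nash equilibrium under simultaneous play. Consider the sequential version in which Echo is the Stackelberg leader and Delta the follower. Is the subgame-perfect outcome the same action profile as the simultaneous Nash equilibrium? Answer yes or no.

no

Backward induction with Echo moving first.
- X → Delta plays Zero (best of 9, 0, 8, 6); Echo gets 5.
- Y → Delta plays Zero (best of 4, 3, 3, 3); Echo gets 3.
- Z → Delta plays Light (best of 4, 9, 4, 7); Echo gets 6.
Among 5, 3, 6, the best is 6 at Z. Subgame-perfect outcome: (Light, Z) with payoffs (9, 6).
For the simultaneous game, intersect best replies.
Delta's best replies: X→Zero; Y→Zero; Z→Light.
Echo's best replies: Zero→X; Light→X; Medium→X; Heavy→Z.
Only (Zero, X) has each player best-responding; Nash payoffs (9, 5).
Sequential outcome (Light, Z) differs from the Nash profile (Zero, X).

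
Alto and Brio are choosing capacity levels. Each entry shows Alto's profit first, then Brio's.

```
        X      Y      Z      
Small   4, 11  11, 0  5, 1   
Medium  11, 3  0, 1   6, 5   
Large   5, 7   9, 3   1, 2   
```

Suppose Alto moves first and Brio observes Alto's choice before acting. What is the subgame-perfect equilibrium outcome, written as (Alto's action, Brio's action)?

(Medium, Z)

Work backward from Brio's decision.
- Small: Brio compares 11, 0, 1 and picks X; Alto would get 4.
- Medium: Brio compares 3, 1, 5 and picks Z; Alto would get 6.
- Large: Brio compares 7, 3, 2 and picks X; Alto would get 5.
Among 4, 6, 5, the best is 6 at Medium. Subgame-perfect outcome: (Medium, Z) with payoffs (6, 5).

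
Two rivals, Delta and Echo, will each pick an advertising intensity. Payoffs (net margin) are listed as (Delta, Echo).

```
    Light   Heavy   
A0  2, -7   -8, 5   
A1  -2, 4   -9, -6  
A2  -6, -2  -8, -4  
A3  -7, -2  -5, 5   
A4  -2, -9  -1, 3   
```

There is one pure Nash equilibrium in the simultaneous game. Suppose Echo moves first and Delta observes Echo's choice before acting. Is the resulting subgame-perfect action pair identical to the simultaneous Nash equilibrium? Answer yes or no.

yes

Backward induction with Echo moving first.
- Light: BR = A0, leader payoff -7.
- Heavy: BR = A4, leader payoff 3.
Maximizing over -7, 3, Echo chooses Heavy. Subgame-perfect outcome: (A4, Heavy) with payoffs (-1, 3).
Under simultaneous play:
Delta's best replies: Light→A0; Heavy→A4.
Echo's best replies: A0→Heavy; A1→Light; A2→Light; A3→Heavy; A4→Heavy.
Only (A4, Heavy) has each player best-responding; Nash payoffs (-1, 3).
Sequential outcome (A4, Heavy) coincides with the Nash profile (A4, Heavy).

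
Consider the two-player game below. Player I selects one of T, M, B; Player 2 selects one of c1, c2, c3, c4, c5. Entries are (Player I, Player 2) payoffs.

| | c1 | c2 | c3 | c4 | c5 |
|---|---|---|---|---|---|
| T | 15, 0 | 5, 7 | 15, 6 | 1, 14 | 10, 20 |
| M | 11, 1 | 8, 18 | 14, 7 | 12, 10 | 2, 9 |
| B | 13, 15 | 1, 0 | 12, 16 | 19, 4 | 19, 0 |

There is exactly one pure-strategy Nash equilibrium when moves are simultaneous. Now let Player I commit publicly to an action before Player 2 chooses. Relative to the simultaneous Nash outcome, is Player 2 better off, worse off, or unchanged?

Backward induction with Player I moving first.
- T → Player 2 plays c5 (best of 0, 7, 6, 14, 20); Player I gets 10.
- M → Player 2 plays c2 (best of 1, 18, 7, 10, 9); Player I gets 8.
- B → Player 2 plays c3 (best of 15, 0, 16, 4, 0); Player I gets 12.
Maximizing over 10, 8, 12, Player I chooses B. Subgame-perfect outcome: (B, c3) with payoffs (12, 16).
Now find the simultaneous Nash equilibrium.
Player I's best replies: c1→T; c2→M; c3→T; c4→B; c5→B.
Player 2's best replies: T→c5; M→c2; B→c3.
Only (M, c2) has each player best-responding; Nash payoffs (8, 18).
Player 2 earns 16 sequentially versus 18 at the Nash outcome: worse off.

worse off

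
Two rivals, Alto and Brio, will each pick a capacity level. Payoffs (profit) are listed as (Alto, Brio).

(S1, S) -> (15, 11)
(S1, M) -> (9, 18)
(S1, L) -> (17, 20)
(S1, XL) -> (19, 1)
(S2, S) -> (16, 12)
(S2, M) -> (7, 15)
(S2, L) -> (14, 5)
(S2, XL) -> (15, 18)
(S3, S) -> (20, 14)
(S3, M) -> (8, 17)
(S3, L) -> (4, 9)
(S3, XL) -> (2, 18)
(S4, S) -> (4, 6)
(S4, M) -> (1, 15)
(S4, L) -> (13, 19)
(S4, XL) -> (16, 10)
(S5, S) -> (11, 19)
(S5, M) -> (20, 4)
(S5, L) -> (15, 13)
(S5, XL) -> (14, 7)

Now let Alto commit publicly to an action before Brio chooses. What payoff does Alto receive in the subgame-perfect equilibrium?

Solve by backward induction (Alto leads).
- S1 → Brio plays L (best of 11, 18, 20, 1); Alto gets 17.
- S2 → Brio plays XL (best of 12, 15, 5, 18); Alto gets 15.
- S3 → Brio plays XL (best of 14, 17, 9, 18); Alto gets 2.
- S4 → Brio plays L (best of 6, 15, 19, 10); Alto gets 13.
- S5 → Brio plays S (best of 19, 4, 13, 7); Alto gets 11.
Alto's induced payoffs are 17, 15, 2, 13, 11, so Alto commits to S1. Subgame-perfect outcome: (S1, L) with payoffs (17, 20).

17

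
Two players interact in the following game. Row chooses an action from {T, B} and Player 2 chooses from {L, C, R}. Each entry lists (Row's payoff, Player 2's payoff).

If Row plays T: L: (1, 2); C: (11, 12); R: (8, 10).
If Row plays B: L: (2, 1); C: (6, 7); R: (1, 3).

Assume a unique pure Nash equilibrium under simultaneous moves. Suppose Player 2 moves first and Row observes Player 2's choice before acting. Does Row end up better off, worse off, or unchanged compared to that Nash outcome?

Work backward from Row's decision.
- L → Row plays B (best of 1, 2); Player 2 gets 1.
- C → Row plays T (best of 11, 6); Player 2 gets 12.
- R → Row plays T (best of 8, 1); Player 2 gets 10.
Maximizing over 1, 12, 10, Player 2 chooses C. Subgame-perfect outcome: (T, C) with payoffs (11, 12).
Under simultaneous play:
Row's best replies: L→B; C→T; R→T.
Player 2's best replies: T→C; B→C.
The unique mutual best reply is (T, C), giving (11, 12).
Row earns 11 sequentially versus 11 at the Nash outcome: unchanged.

unchanged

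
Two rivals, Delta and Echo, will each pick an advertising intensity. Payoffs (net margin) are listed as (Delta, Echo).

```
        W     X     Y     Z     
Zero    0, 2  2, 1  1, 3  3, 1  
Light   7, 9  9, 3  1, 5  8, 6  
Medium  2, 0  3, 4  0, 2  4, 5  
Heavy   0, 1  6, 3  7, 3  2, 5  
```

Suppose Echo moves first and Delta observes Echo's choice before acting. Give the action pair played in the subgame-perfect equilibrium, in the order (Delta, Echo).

(Light, W)

Delta best-responds to each possible Echo move:
- W: Delta compares 0, 7, 2, 0 and picks Light; Echo would get 9.
- X: Delta compares 2, 9, 3, 6 and picks Light; Echo would get 3.
- Y: Delta compares 1, 1, 0, 7 and picks Heavy; Echo would get 3.
- Z: Delta compares 3, 8, 4, 2 and picks Light; Echo would get 6.
Among 9, 3, 3, 6, the best is 9 at W. Subgame-perfect outcome: (Light, W) with payoffs (7, 9).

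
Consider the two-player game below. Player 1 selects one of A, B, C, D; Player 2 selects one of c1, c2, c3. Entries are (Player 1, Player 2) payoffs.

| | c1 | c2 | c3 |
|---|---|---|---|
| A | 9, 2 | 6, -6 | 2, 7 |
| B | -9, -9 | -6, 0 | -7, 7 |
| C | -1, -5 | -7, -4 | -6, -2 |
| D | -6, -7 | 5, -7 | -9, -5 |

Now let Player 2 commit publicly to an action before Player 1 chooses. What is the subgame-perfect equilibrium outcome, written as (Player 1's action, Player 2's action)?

Work backward from Player 1's decision.
- c1: BR = A, leader payoff 2.
- c2: BR = A, leader payoff -6.
- c3: BR = A, leader payoff 7.
Among 2, -6, 7, the best is 7 at c3. Subgame-perfect outcome: (A, c3) with payoffs (2, 7).

(A, c3)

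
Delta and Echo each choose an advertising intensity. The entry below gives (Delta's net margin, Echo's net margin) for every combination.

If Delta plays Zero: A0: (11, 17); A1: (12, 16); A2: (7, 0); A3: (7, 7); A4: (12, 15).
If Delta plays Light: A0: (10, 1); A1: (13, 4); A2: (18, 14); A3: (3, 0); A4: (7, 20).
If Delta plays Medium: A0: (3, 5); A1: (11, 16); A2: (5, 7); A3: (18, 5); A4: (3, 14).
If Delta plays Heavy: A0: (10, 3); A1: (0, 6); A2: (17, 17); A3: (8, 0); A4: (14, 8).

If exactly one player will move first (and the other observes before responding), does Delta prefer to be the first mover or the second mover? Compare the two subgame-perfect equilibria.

first

If Delta leads: Echo's best replies are Zero→A0, Light→A4, Medium→A1, Heavy→A2; Delta's induced payoffs 11, 7, 11, 17; outcome (Heavy, A2), payoffs (17, 17).
If Echo leads: Delta's best replies are A0→Zero, A1→Light, A2→Light, A3→Medium, A4→Heavy; Echo's induced payoffs 17, 4, 14, 5, 8; outcome (Zero, A0), payoffs (11, 17).
Delta gets 17 moving first and 11 moving second, so Delta prefers to move first.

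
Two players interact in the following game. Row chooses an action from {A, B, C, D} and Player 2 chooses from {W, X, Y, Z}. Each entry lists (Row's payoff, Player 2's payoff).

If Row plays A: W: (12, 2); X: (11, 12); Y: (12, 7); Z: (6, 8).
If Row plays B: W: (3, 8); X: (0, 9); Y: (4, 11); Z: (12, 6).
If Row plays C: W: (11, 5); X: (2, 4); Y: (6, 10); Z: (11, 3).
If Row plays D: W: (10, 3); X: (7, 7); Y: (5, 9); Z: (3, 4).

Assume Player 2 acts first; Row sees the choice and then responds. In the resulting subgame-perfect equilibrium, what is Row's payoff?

11

Solve by backward induction (Player 2 leads).
- W → Row plays A (best of 12, 3, 11, 10); Player 2 gets 2.
- X → Row plays A (best of 11, 0, 2, 7); Player 2 gets 12.
- Y → Row plays A (best of 12, 4, 6, 5); Player 2 gets 7.
- Z → Row plays B (best of 6, 12, 11, 3); Player 2 gets 6.
Player 2's induced payoffs are 2, 12, 7, 6, so Player 2 commits to X. Subgame-perfect outcome: (A, X) with payoffs (11, 12).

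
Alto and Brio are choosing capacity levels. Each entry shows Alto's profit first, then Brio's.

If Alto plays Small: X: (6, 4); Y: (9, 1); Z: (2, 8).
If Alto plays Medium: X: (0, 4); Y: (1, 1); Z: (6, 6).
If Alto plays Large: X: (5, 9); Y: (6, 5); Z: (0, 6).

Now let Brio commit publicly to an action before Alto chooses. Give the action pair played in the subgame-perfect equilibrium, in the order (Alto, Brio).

Backward induction with Brio moving first.
- X: BR = Small, leader payoff 4.
- Y: BR = Small, leader payoff 1.
- Z: BR = Medium, leader payoff 6.
Brio's induced payoffs are 4, 1, 6, so Brio commits to Z. Subgame-perfect outcome: (Medium, Z) with payoffs (6, 6).

(Medium, Z)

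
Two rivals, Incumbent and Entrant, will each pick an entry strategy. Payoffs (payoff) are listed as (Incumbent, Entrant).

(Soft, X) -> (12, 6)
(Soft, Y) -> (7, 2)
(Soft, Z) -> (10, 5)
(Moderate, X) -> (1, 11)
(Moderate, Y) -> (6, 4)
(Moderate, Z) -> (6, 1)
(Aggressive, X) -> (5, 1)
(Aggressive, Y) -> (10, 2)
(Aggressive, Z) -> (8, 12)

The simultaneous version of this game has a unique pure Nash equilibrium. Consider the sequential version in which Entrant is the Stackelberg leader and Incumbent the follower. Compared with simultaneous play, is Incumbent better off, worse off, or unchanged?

Incumbent best-responds to each possible Entrant move:
- X: BR = Soft, leader payoff 6.
- Y: BR = Aggressive, leader payoff 2.
- Z: BR = Soft, leader payoff 5.
Maximizing over 6, 2, 5, Entrant chooses X. Subgame-perfect outcome: (Soft, X) with payoffs (12, 6).
Under simultaneous play:
Incumbent's best replies: X→Soft; Y→Aggressive; Z→Soft.
Entrant's best replies: Soft→X; Moderate→X; Aggressive→Z.
Only (Soft, X) has each player best-responding; Nash payoffs (12, 6).
Incumbent earns 12 sequentially versus 12 at the Nash outcome: unchanged.

unchanged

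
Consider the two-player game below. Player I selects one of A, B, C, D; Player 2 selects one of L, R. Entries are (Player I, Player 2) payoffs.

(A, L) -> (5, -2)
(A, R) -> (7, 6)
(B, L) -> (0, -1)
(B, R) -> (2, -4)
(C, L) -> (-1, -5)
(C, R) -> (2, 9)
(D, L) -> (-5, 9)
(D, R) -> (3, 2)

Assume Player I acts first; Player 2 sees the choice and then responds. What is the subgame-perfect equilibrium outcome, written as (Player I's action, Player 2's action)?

Backward induction with Player I moving first.
- A: Player 2 compares -2, 6 and picks R; Player I would get 7.
- B: Player 2 compares -1, -4 and picks L; Player I would get 0.
- C: Player 2 compares -5, 9 and picks R; Player I would get 2.
- D: Player 2 compares 9, 2 and picks L; Player I would get -5.
Among 7, 0, 2, -5, the best is 7 at A. Subgame-perfect outcome: (A, R) with payoffs (7, 6).

(A, R)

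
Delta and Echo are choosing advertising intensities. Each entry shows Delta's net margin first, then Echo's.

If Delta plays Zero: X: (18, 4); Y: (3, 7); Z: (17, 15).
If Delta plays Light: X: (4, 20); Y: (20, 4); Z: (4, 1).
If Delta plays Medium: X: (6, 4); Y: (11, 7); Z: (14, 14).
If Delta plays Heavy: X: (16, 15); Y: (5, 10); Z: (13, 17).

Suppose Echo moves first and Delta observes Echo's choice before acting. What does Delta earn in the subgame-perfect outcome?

Backward induction with Echo moving first.
- X → Delta plays Zero (best of 18, 4, 6, 16); Echo gets 4.
- Y → Delta plays Light (best of 3, 20, 11, 5); Echo gets 4.
- Z → Delta plays Zero (best of 17, 4, 14, 13); Echo gets 15.
Maximizing over 4, 4, 15, Echo chooses Z. Subgame-perfect outcome: (Zero, Z) with payoffs (17, 15).

17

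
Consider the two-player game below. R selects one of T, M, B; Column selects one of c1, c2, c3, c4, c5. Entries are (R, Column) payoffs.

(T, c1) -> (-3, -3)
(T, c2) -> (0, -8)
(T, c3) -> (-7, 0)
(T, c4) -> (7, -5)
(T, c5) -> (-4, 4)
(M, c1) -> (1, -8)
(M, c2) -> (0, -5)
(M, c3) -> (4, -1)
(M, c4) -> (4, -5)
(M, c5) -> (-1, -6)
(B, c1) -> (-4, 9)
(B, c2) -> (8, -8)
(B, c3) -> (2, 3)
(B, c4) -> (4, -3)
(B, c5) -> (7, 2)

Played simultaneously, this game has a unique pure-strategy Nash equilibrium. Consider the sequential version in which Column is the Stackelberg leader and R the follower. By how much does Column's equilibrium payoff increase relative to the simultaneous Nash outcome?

3

R best-responds to each possible Column move:
- c1: BR = M, leader payoff -8.
- c2: BR = B, leader payoff -8.
- c3: BR = M, leader payoff -1.
- c4: BR = T, leader payoff -5.
- c5: BR = B, leader payoff 2.
Maximizing over -8, -8, -1, -5, 2, Column chooses c5. Subgame-perfect outcome: (B, c5) with payoffs (7, 2).
Now find the simultaneous Nash equilibrium.
R's best replies: c1→M; c2→B; c3→M; c4→T; c5→B.
Column's best replies: T→c5; M→c3; B→c1.
The unique mutual best reply is (M, c3), giving (4, -1).
Column's commitment gain: 2 − -1 = 3.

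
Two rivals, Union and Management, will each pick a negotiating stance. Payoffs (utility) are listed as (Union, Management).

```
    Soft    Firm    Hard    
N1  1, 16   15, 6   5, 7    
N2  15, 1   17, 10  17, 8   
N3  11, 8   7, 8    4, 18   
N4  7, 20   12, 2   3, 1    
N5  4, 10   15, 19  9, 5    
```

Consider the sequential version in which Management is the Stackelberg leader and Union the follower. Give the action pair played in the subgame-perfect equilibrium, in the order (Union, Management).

(N2, Firm)

Backward induction with Management moving first.
- Soft → Union plays N2 (best of 1, 15, 11, 7, 4); Management gets 1.
- Firm → Union plays N2 (best of 15, 17, 7, 12, 15); Management gets 10.
- Hard → Union plays N2 (best of 5, 17, 4, 3, 9); Management gets 8.
Maximizing over 1, 10, 8, Management chooses Firm. Subgame-perfect outcome: (N2, Firm) with payoffs (17, 10).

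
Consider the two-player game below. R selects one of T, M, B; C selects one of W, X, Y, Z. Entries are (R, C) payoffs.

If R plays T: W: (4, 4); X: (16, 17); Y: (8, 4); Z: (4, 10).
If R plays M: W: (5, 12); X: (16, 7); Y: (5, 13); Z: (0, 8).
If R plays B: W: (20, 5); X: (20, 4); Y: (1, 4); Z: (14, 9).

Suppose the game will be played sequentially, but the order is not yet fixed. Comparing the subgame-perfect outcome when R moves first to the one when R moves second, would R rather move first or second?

first

If R leads: C's best replies are T→X, M→Y, B→Z; R's induced payoffs 16, 5, 14; outcome (T, X), payoffs (16, 17).
If C leads: R's best replies are W→B, X→B, Y→T, Z→B; C's induced payoffs 5, 4, 4, 9; outcome (B, Z), payoffs (14, 9).
R gets 16 moving first and 14 moving second, so R prefers to move first.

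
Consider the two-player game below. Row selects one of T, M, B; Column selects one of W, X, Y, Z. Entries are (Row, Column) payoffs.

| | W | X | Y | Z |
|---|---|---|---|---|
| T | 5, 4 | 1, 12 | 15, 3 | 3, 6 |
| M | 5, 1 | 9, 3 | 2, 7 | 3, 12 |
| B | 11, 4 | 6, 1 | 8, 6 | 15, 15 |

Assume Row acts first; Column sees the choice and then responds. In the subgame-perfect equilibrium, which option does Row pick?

B

Backward induction with Row moving first.
- T: BR = X, leader payoff 1.
- M: BR = Z, leader payoff 3.
- B: BR = Z, leader payoff 15.
Maximizing over 1, 3, 15, Row chooses B. Subgame-perfect outcome: (B, Z) with payoffs (15, 15).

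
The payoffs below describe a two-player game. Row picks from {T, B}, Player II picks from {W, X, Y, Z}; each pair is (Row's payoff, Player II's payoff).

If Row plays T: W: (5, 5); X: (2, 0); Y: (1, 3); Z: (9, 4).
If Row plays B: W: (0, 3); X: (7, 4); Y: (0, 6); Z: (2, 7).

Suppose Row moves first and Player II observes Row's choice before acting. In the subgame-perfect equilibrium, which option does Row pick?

Work backward from Player II's decision.
- T: BR = W, leader payoff 5.
- B: BR = Z, leader payoff 2.
Row's induced payoffs are 5, 2, so Row commits to T. Subgame-perfect outcome: (T, W) with payoffs (5, 5).

T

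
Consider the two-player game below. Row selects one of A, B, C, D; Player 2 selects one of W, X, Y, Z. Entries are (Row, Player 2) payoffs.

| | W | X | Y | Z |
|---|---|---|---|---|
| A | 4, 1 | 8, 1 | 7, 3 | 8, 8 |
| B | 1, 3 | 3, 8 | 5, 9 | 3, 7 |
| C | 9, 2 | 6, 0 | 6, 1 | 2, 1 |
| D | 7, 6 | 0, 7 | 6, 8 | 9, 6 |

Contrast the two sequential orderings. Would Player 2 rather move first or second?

If Row leads: Player 2's best replies are A→Z, B→Y, C→W, D→Y; Row's induced payoffs 8, 5, 9, 6; outcome (C, W), payoffs (9, 2).
If Player 2 leads: Row's best replies are W→C, X→A, Y→A, Z→D; Player 2's induced payoffs 2, 1, 3, 6; outcome (D, Z), payoffs (9, 6).
Player 2 gets 6 moving first and 2 moving second, so Player 2 prefers to move first.

first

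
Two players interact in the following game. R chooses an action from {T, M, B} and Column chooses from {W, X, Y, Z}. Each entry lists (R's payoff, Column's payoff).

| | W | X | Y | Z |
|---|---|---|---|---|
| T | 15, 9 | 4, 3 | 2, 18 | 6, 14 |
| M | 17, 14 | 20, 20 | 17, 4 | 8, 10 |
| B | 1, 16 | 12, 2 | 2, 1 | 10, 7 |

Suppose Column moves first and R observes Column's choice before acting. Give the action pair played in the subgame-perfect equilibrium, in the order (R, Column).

(M, X)

Solve by backward induction (Column leads).
- W: BR = M, leader payoff 14.
- X: BR = M, leader payoff 20.
- Y: BR = M, leader payoff 4.
- Z: BR = B, leader payoff 7.
Maximizing over 14, 20, 4, 7, Column chooses X. Subgame-perfect outcome: (M, X) with payoffs (20, 20).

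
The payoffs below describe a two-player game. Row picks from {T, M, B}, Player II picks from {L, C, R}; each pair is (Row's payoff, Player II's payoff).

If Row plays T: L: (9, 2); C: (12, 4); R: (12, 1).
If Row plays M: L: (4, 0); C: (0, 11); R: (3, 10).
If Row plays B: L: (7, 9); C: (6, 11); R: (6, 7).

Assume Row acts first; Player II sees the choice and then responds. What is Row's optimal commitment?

Backward induction with Row moving first.
- T → Player II plays C (best of 2, 4, 1); Row gets 12.
- M → Player II plays C (best of 0, 11, 10); Row gets 0.
- B → Player II plays C (best of 9, 11, 7); Row gets 6.
Among 12, 0, 6, the best is 12 at T. Subgame-perfect outcome: (T, C) with payoffs (12, 4).

T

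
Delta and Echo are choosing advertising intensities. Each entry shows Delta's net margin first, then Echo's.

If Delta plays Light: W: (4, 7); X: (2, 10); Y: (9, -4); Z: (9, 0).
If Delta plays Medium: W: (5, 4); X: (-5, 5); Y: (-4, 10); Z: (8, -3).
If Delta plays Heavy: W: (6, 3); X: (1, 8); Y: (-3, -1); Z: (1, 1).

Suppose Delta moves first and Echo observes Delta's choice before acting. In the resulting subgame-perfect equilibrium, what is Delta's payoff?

Backward induction with Delta moving first.
- Light → Echo plays X (best of 7, 10, -4, 0); Delta gets 2.
- Medium → Echo plays Y (best of 4, 5, 10, -3); Delta gets -4.
- Heavy → Echo plays X (best of 3, 8, -1, 1); Delta gets 1.
Delta's induced payoffs are 2, -4, 1, so Delta commits to Light. Subgame-perfect outcome: (Light, X) with payoffs (2, 10).

2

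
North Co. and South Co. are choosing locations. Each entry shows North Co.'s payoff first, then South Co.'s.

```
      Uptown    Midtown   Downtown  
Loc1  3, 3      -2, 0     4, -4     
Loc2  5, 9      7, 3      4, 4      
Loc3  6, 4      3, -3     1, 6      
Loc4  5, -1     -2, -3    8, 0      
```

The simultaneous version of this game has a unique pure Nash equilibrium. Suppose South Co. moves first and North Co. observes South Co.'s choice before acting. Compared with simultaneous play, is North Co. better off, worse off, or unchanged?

worse off

Work backward from North Co.'s decision.
- Uptown: BR = Loc3, leader payoff 4.
- Midtown: BR = Loc2, leader payoff 3.
- Downtown: BR = Loc4, leader payoff 0.
South Co.'s induced payoffs are 4, 3, 0, so South Co. commits to Uptown. Subgame-perfect outcome: (Loc3, Uptown) with payoffs (6, 4).
Under simultaneous play:
North Co.'s best replies: Uptown→Loc3; Midtown→Loc2; Downtown→Loc4.
South Co.'s best replies: Loc1→Uptown; Loc2→Uptown; Loc3→Downtown; Loc4→Downtown.
The unique mutual best reply is (Loc4, Downtown), giving (8, 0).
North Co. earns 6 sequentially versus 8 at the Nash outcome: worse off.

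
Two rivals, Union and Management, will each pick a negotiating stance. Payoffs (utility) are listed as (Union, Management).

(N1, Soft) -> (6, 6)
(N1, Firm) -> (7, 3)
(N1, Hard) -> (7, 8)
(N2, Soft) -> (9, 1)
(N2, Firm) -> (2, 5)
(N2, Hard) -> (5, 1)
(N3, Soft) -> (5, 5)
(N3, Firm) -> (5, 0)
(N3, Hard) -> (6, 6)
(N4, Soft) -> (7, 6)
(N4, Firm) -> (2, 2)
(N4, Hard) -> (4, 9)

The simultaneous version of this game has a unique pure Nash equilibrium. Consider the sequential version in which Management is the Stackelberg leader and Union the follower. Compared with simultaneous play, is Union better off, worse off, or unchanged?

unchanged

Backward induction with Management moving first.
- Soft: BR = N2, leader payoff 1.
- Firm: BR = N1, leader payoff 3.
- Hard: BR = N1, leader payoff 8.
Among 1, 3, 8, the best is 8 at Hard. Subgame-perfect outcome: (N1, Hard) with payoffs (7, 8).
For the simultaneous game, intersect best replies.
Union's best replies: Soft→N2; Firm→N1; Hard→N1.
Management's best replies: N1→Hard; N2→Firm; N3→Hard; N4→Hard.
Only (N1, Hard) has each player best-responding; Nash payoffs (7, 8).
Union earns 7 sequentially versus 7 at the Nash outcome: unchanged.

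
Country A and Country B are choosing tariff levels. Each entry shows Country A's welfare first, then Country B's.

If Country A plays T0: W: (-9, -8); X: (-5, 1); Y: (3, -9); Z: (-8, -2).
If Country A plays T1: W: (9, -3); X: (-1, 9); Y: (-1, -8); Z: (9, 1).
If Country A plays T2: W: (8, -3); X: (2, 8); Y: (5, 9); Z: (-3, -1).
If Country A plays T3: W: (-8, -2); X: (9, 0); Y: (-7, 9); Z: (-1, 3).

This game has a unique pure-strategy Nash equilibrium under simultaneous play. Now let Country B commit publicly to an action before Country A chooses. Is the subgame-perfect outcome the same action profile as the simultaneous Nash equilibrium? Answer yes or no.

yes

Work backward from Country A's decision.
- W: BR = T1, leader payoff -3.
- X: BR = T3, leader payoff 0.
- Y: BR = T2, leader payoff 9.
- Z: BR = T1, leader payoff 1.
Maximizing over -3, 0, 9, 1, Country B chooses Y. Subgame-perfect outcome: (T2, Y) with payoffs (5, 9).
Now find the simultaneous Nash equilibrium.
Country A's best replies: W→T1; X→T3; Y→T2; Z→T1.
Country B's best replies: T0→X; T1→X; T2→Y; T3→Y.
The unique mutual best reply is (T2, Y), giving (5, 9).
Sequential outcome (T2, Y) coincides with the Nash profile (T2, Y).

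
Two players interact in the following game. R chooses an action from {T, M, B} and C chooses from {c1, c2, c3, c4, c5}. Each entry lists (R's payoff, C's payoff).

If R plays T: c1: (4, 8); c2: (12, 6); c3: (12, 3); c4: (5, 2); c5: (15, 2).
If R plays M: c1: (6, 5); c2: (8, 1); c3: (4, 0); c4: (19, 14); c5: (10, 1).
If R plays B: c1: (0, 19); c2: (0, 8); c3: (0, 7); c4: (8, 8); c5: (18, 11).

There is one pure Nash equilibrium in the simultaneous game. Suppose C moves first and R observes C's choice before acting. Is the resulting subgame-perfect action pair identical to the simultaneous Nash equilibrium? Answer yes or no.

yes

Backward induction with C moving first.
- c1: R compares 4, 6, 0 and picks M; C would get 5.
- c2: R compares 12, 8, 0 and picks T; C would get 6.
- c3: R compares 12, 4, 0 and picks T; C would get 3.
- c4: R compares 5, 19, 8 and picks M; C would get 14.
- c5: R compares 15, 10, 18 and picks B; C would get 11.
Among 5, 6, 3, 14, 11, the best is 14 at c4. Subgame-perfect outcome: (M, c4) with payoffs (19, 14).
Under simultaneous play:
R's best replies: c1→M; c2→T; c3→T; c4→M; c5→B.
C's best replies: T→c1; M→c4; B→c1.
Only (M, c4) has each player best-responding; Nash payoffs (19, 14).
Sequential outcome (M, c4) coincides with the Nash profile (M, c4).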